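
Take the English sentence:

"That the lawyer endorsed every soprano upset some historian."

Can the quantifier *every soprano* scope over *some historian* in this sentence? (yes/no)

*every soprano* sits inside the sentential subject *that the lawyer endorsed every soprano*.
Clausal subjects are scope islands; QR from inside the subject into the matrix is barred.
So the wide-scope reading for *every soprano* is blocked.

No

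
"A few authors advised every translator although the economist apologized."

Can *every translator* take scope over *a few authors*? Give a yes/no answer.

Yes

Although there is an adjunct clause, *every translator* is in the main clause, not inside the adjunct.
QR within a single clause is free, so the lower quantifier may take scope over the higher one.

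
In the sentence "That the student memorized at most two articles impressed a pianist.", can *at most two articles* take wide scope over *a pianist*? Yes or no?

No

*at most two articles* occurs within the sentential subject *that the student memorized at most two articles*.
The Sentential Subject Constraint rules out raising the quantifier out of the that-clause subject.
*at most two articles* > *a pianist* would require crossing that boundary, which is illicit.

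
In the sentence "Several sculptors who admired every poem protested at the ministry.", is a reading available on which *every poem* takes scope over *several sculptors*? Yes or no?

*every poem* sits inside the relative clause *who admired every poem*.
The relative clause forms an island for QR, so the quantifier is confined to the head noun's restrictor.
Hence only narrow scope for *every poem* (under *several sculptors*) survives.

No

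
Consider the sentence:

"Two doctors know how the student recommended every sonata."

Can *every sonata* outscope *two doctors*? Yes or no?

No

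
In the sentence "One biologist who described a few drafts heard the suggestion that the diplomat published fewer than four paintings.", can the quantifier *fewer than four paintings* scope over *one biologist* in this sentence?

*fewer than four paintings* occurs within the complex NP *the suggestion that the diplomat published fewer than four paintings*.
Noun-complement clauses are scope islands (the Complex NP Constraint): a quantifier inside one cannot scope into the matrix.
*fewer than four paintings* > *one biologist* would require crossing that boundary, which is illicit.
(Only the surface reading survives: one fixed biologist with respect to all the relevant paintings.)

No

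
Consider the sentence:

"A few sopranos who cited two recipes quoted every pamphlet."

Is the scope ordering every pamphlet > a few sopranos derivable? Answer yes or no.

*every pamphlet* sits in the matrix clause, not in the relative clause on *a few sopranos*.
With no island boundary between them, the object can take inverse scope over the subject via ordinary QR within the clause.

Yes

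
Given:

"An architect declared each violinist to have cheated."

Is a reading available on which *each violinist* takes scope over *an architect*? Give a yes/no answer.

*each violinist* is the subject of an ECM infinitive — the infinitival complement of an ECM verb is not a scope island, so *each violinist* can raise into the matrix clause.
With no island boundary between them, the object can take inverse scope over the subject via ordinary QR within the clause.

Yes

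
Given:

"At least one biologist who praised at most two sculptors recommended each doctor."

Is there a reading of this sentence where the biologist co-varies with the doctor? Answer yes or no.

Yes

The paraphrase describes the scope ordering *each doctor* > *at least one biologist*.
*each doctor* sits in the matrix clause, not in the relative clause on *at least one biologist*.
QR within a single clause is free, so the lower quantifier may take scope over the higher one.
The sentence is scopally ambiguous between *at least one biologist* > *each doctor* and *each doctor* > *at least one biologist*.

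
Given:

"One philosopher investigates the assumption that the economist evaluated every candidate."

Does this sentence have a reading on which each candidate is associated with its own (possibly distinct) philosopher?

No

The described interpretation is the *every candidate* > *one philosopher* scoping.
Structurally, *every candidate* is inside the complex NP *the assumption that the economist evaluated every candidate*.
Noun-complement clauses are scope islands (the Complex NP Constraint): a quantifier inside one cannot scope into the matrix.
So *every candidate* cannot raise to a position above *one philosopher*.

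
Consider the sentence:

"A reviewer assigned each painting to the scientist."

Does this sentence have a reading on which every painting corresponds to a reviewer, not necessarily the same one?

Yes

The paraphrase describes the scope ordering *each painting* > *a reviewer*.
*each painting* and *a reviewer* are in the same minimal clause.
Clause-internal QR can adjoin the lower DP above the subject, yielding the inverse reading.
The sentence is scopally ambiguous between *a reviewer* > *each painting* and *each painting* > *a reviewer*.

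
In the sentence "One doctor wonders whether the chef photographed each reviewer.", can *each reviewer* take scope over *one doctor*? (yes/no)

Structurally, *each reviewer* is inside the embedded question *whether the chef photographed each reviewer*.
Embedded questions are wh-islands: a quantifier inside an indirect question cannot QR into the matrix clause.
So the wide-scope reading for *each reviewer* is blocked.

No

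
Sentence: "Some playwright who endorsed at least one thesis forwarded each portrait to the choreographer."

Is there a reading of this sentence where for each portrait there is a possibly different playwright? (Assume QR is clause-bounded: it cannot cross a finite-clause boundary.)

The paraphrase describes the scope ordering *each portrait* > *some playwright*.
The RC *who endorsed at least one thesis* is an island, but *each portrait* is not inside it — it is the matrix object, a clausemate of *some playwright*.
Since no island is crossed, the inverse ordering is licensed alongside surface scope.
Both orderings are possible: *some playwright* > *each portrait* and *each portrait* > *some playwright*.

Yes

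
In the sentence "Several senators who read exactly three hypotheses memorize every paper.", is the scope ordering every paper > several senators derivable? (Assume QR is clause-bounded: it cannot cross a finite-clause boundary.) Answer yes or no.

Yes

Although the sentence contains a relative clause (*who read exactly three hypotheses*), *every paper* is outside it, in the matrix VP.
No island intervenes, so both surface and inverse scope are derivable.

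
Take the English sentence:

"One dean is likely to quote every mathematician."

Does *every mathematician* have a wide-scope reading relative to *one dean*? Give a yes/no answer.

Yes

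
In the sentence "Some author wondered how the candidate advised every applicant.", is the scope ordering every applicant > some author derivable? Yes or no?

*every applicant* sits inside the embedded question *how the candidate advised every applicant*.
The wh-island constraint blocks QR out of an embedded interrogative.
So *every applicant* cannot raise to a position above *some author*.

No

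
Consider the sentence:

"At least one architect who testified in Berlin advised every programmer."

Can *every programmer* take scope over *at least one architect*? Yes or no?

Yes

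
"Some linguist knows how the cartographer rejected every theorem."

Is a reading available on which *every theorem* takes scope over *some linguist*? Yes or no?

*every theorem* occurs within the embedded question *how the cartographer rejected every theorem*.
An indirect question is a wh-island; the filled [Spec,CP] blocks QR across the CP edge.
*every theorem* > *some linguist* would require crossing that boundary, which is illicit.

No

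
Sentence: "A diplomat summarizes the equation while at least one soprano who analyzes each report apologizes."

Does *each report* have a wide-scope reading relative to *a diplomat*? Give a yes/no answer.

The target quantifier *each report* is part of the relative clause *who analyzes each report*, which is itself inside the adjunct *while at least one soprano who analyzes each report apologizes*.
Even if one barrier were somehow void, the other would still block QR.
Hence only narrow scope for *each report* (under *a diplomat*) survives.
(Only the surface reading survives: one fixed diplomat with respect to all the relevant reports.)

No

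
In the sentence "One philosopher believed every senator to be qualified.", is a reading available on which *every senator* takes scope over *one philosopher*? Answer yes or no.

Yes

*every senator* is an ECM subject; ECM complements are not islands, and the embedded quantifier may take matrix scope.
QR within a single clause is free, so the lower quantifier may take scope over the higher one.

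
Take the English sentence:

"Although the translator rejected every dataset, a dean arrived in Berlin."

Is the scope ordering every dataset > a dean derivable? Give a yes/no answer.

No

*every dataset* occurs within the adjunct clause *although the translator rejected every dataset*.
Since the clause is an adjunct (not a complement), the Adjunct Condition blocks QR across its edge.
So *every dataset* cannot raise to a position above *a dean*.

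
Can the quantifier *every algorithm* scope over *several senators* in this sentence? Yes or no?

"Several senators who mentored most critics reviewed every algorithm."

The relative clause *who mentored most critics* modifies *several senators*, but *every algorithm* is not inside that relative clause — it is an argument of the matrix verb.
No island intervenes, so both surface and inverse scope are derivable.
The sentence is scopally ambiguous between *several senators* > *every algorithm* and *every algorithm* > *several senators*.

Yes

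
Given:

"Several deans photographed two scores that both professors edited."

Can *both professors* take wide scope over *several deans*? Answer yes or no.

No

Structurally, *both professors* is inside the relative clause *that both professors edited* modifying *two scores*.
The relative clause forms an island for QR, so the quantifier is confined to the head noun's restrictor.
So *both professors* cannot raise to a position above *several deans*.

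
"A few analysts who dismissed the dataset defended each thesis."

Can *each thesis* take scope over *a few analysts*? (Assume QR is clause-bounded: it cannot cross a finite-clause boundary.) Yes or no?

Although the sentence contains a relative clause (*who dismissed the dataset*), *each thesis* is outside it, in the matrix VP.
Clause-internal QR can adjoin the lower DP above the subject, yielding the inverse reading.

Yes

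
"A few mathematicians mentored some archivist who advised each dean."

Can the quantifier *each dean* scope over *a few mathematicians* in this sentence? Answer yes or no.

No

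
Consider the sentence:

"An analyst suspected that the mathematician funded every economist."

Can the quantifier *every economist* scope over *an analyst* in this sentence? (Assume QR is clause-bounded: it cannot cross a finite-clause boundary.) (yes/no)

*every economist* sits inside the finite complement clause *that the mathematician funded every economist*.
Finite CP is the ceiling for QR here, by assumption.
*every economist* is confined to the island and cannot take scope over *an analyst*.
(Only the surface reading survives: one fixed analyst with respect to all the relevant economists.)

No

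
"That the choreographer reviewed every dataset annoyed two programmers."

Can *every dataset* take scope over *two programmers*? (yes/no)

*every dataset* is embedded in the sentential subject *that the choreographer reviewed every dataset*.
The subject-island constraint blocks QR out of a clausal subject.
*every dataset* is confined to the island and cannot take scope over *two programmers*.

No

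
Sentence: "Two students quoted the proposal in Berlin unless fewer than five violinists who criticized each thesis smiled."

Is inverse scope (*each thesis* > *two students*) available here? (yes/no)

The target quantifier *each thesis* is part of the relative clause *who criticized each thesis*, which is itself inside the adjunct *unless fewer than five violinists who criticized each thesis smiled*.
Nested islands: the RC island is itself inside an adjunct island, so wide scope is doubly excluded.
Hence only narrow scope for *each thesis* (under *two students*) survives.

No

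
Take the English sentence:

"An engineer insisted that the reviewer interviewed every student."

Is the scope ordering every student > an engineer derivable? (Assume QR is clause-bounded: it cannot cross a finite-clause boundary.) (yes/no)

No

*every student* is embedded in the finite complement clause *that the reviewer interviewed every student*.
With QR restricted to its own tensed clause, the embedded quantifier cannot reach a matrix scope position.
The inverse ordering *every student* > *an engineer* is therefore underivable.
(Only the surface reading survives: one fixed engineer with respect to all the relevant students.)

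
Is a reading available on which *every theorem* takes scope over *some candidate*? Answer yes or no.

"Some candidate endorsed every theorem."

Yes

*every theorem* and *some candidate* are in the same minimal clause.
Ordinary QR to a clause-peripheral position gives the wide-scope LF for the lower DP.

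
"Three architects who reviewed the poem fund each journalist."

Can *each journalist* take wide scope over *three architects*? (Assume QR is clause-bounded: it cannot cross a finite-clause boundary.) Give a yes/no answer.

Yes

The relative clause *who reviewed the poem* modifies *three architects*, but *each journalist* is not inside that relative clause — it is an argument of the matrix verb.
QR within a single clause is free, so the lower quantifier may take scope over the higher one.
The sentence is scopally ambiguous between *three architects* > *each journalist* and *each journalist* > *three architects*.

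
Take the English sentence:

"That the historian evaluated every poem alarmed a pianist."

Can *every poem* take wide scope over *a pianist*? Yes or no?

No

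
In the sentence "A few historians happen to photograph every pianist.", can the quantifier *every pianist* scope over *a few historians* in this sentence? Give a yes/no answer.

Yes

Infinitival complements of raising predicates do not block QR; *every pianist* and *a few historians* are effectively clausemates.
No island intervenes, so both surface and inverse scope are derivable.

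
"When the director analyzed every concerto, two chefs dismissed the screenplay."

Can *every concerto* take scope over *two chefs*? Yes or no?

The target quantifier *every concerto* is part of the adjunct clause *when the director analyzed every concerto*.
Since the clause is an adjunct (not a complement), the Adjunct Condition blocks QR across its edge.
There is no licit LF on which *every concerto* c-commands *two chefs*.

No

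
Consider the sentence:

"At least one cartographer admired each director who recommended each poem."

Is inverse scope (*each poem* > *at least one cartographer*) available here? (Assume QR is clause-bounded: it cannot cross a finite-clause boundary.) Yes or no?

No

*each poem* occurs within the relative clause *who recommended each poem* modifying *each director*.
Quantifiers inside a relative clause are trapped there; the RC boundary blocks QR.
Hence only narrow scope for *each poem* (under *at least one cartographer*) survives.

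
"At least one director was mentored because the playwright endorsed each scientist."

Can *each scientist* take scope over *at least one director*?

No

*each scientist* sits inside the adjunct clause *because the playwright endorsed each scientist*.
Adjuncts are opaque for quantifier raising; a quantifier in an adjunct stays inside it.
So *each scientist* cannot raise high enough to outscope *at least one director*; only the surface ordering *at least one director* > *each scientist* is available.
(Only the surface reading survives: one fixed director with respect to all the relevant scientists.)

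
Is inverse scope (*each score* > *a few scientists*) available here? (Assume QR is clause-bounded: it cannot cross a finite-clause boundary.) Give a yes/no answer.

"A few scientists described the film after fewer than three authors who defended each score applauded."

No

The DP *each score* is contained in the relative clause *who defended each score*, which is itself inside the adjunct *after fewer than three authors who defended each score applauded*.
Both the relative clause and the enclosing adjunct are scope islands; QR cannot cross either.
So *each score* cannot raise high enough to outscope *a few scientists*; only the surface ordering *a few scientists* > *each score* is available.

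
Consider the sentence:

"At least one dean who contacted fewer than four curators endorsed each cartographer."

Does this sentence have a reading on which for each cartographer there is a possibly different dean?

Yes

That reading corresponds to *each cartographer* > *at least one dean*.
The relative clause *who contacted fewer than four curators* modifies *at least one dean*, but *each cartographer* is not inside that relative clause — it is an argument of the matrix verb.
Nothing blocks QR of the lower DP to a position above the higher one, so inverse scope is available.
The sentence is scopally ambiguous between *at least one dean* > *each cartographer* and *each cartographer* > *at least one dean*.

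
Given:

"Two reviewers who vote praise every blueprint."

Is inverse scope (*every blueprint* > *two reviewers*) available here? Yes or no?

Yes

Although the sentence contains a relative clause (*who vote*), *every blueprint* is outside it, in the matrix VP.
No island intervenes, so both surface and inverse scope are derivable.
Both orderings are possible: *two reviewers* > *every blueprint* and *every blueprint* > *two reviewers*.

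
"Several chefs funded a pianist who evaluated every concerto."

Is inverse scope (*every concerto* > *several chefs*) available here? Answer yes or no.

No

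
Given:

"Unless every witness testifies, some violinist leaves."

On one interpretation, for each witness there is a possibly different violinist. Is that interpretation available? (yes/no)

The described interpretation is the *every witness* > *some violinist* scoping.
*every witness* sits inside the adjunct clause *unless every witness testifies*.
Scope out of an adjunct clause is unavailable: QR respects the adjunct-island constraint.
*every witness* is confined to the island and cannot take scope over *some violinist*.

No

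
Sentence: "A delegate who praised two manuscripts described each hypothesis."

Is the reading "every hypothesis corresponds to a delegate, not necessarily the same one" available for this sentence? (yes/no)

The paraphrase describes the scope ordering *each hypothesis* > *a delegate*.
Although the sentence contains a relative clause (*who praised two manuscripts*), *each hypothesis* is outside it, in the matrix VP.
Nothing blocks QR of the lower DP to a position above the higher one, so inverse scope is available.
Both orderings are possible: *a delegate* > *each hypothesis* and *each hypothesis* > *a delegate*.

Yes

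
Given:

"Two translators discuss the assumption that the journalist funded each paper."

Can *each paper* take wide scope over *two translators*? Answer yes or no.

No

*each paper* sits inside the complex NP *the assumption that the journalist funded each paper*.
A that-clause complement to a noun is an island; QR cannot cross the NP boundary.
*each paper* is confined to the island and cannot take scope over *two translators*.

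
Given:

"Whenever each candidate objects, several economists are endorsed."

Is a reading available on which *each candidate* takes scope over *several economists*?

No

*each candidate* sits inside the adjunct clause *whenever each candidate objects*.
Scope out of an adjunct clause is unavailable: QR respects the adjunct-island constraint.
The ordering *each candidate* > *several economists* is therefore underivable.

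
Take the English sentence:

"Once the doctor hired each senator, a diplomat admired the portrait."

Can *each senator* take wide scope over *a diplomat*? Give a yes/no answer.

No

Structurally, *each senator* is inside the adjunct clause *once the doctor hired each senator*.
Adverbial clauses are not L-marked, so they are barriers for QR — the quantifier cannot escape the adjunct.
So the wide-scope reading for *each senator* is blocked.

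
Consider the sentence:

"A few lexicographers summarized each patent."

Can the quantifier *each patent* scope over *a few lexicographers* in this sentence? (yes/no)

Yes

*a few lexicographers* and *each patent* are co-arguments of the matrix verb, with nothing but a clause-internal boundary between them.
No island intervenes, so both surface and inverse scope are derivable.
So *each patent* > *a few lexicographers* is among the available readings.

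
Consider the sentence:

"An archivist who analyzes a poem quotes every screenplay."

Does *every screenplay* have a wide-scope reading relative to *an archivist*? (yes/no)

Yes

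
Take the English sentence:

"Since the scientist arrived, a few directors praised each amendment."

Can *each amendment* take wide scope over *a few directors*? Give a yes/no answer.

The adjunct island is irrelevant here — *each amendment* and *a few directors* are both in the matrix clause.
Since no island is crossed, the inverse ordering is licensed alongside surface scope.
The sentence is scopally ambiguous between *a few directors* > *each amendment* and *each amendment* > *a few directors*.

Yes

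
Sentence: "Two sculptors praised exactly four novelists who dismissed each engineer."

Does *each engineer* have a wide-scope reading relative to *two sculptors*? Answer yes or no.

No

*each engineer* occurs within the relative clause *who dismissed each engineer* modifying *exactly four novelists*.
QR out of a relative clause is ruled out by the relative-clause island constraint.
The inverse ordering *each engineer* > *two sculptors* is therefore underivable.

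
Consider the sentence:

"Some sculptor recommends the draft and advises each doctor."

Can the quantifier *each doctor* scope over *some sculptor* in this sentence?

No

The target quantifier *each doctor* is part of one conjunct of the coordinate structure (*advises each doctor*).
Asymmetric QR out of one conjunct violates the Coordinate Structure Constraint.
*each doctor* > *some sculptor* would require crossing that boundary, which is illicit.
(Only the surface reading survives: one fixed sculptor with respect to all the relevant doctors.)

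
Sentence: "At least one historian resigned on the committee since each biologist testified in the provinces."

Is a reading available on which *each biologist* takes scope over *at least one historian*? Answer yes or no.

Structurally, *each biologist* is inside the adjunct clause *since each biologist testified in the provinces*.
Adverbial clauses are not L-marked, so they are barriers for QR — the quantifier cannot escape the adjunct.
So *each biologist* cannot raise to a position above *at least one historian*.

No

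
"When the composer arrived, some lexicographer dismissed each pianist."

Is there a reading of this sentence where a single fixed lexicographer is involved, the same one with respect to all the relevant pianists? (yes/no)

This is the *some lexicographer* > *each pianist* reading.
Nothing needs to raise for *some lexicographer* > *each pianist*, so no island constraint is at stake.

Yes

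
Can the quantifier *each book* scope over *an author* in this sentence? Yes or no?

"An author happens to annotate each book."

*each book* is inside a raising infinitive, which is transparent to QR (no CP barrier), so it behaves as a matrix argument.
Nothing blocks QR of the lower DP to a position above the higher one, so inverse scope is available.

Yes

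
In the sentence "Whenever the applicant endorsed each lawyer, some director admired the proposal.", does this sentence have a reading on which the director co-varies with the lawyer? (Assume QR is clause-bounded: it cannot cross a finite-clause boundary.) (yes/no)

That reading corresponds to *each lawyer* > *some director*.
*each lawyer* sits inside the adjunct clause *whenever the applicant endorsed each lawyer*.
Adverbial clauses are not L-marked, so they are barriers for QR — the quantifier cannot escape the adjunct.
*each lawyer* > *some director* would require crossing that boundary, which is illicit.

No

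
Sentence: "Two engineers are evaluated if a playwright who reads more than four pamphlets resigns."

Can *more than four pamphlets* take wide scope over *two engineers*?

No

The DP *more than four pamphlets* is contained in the relative clause *who reads more than four pamphlets*, which is itself inside the adjunct *if a playwright who reads more than four pamphlets resigns*.
Both the relative clause and the enclosing adjunct are scope islands; QR cannot cross either.
So the wide-scope reading for *more than four pamphlets* is blocked.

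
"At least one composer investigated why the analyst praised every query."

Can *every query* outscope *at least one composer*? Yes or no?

*every query* sits inside the embedded question *why the analyst praised every query*.
An indirect question is a wh-island; the filled [Spec,CP] blocks QR across the CP edge.
The inverse ordering *every query* > *at least one composer* is therefore underivable.

No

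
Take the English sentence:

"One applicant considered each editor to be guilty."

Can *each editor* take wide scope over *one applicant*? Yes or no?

Yes

This is an ECM construction: *each editor* is the infinitival subject, Case-marked by the matrix verb, and the infinitive is transparent for QR.
Since no island is crossed, the inverse ordering is licensed alongside surface scope.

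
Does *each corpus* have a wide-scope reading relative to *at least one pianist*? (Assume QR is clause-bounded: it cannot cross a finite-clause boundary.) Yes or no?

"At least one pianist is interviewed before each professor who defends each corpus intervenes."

No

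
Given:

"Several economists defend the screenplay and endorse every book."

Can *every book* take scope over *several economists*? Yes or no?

No

*every book* sits inside one conjunct of the coordinate structure (*endorse every book*).
Asymmetric QR out of one conjunct violates the Coordinate Structure Constraint.
So the wide-scope reading for *every book* is blocked.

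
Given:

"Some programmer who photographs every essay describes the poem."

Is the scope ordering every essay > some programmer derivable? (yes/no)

No

Structurally, *every essay* is inside the relative clause *who photographs every essay*.
The relative clause forms an island for QR, so the quantifier is confined to the head noun's restrictor.
So *every essay* cannot raise to a position above *some programmer*.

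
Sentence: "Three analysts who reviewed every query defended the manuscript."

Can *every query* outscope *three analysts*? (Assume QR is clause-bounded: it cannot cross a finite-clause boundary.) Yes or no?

No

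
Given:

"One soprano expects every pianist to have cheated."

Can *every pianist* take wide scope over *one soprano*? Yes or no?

*every pianist* is an ECM subject; ECM complements are not islands, and the embedded quantifier may take matrix scope.
With no island boundary between them, the object can take inverse scope over the subject via ordinary QR within the clause.

Yes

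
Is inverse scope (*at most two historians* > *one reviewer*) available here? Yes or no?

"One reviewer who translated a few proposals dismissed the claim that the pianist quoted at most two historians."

No

The DP *at most two historians* is contained in the complex NP *the claim that the pianist quoted at most two historians*.
Since the clause is the complement of a nominal head, the CNPC blocks scope extraction.
*at most two historians* is confined to the island and cannot take scope over *one reviewer*.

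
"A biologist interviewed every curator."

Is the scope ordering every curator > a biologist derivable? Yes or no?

Yes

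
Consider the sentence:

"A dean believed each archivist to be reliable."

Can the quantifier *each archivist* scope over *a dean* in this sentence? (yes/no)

Yes

ECM infinitives lack a CP barrier, so *each archivist* can QR over the matrix subject *a dean*.
Clause-internal QR can adjoin the lower DP above the subject, yielding the inverse reading.
Both orderings are possible: *a dean* > *each archivist* and *each archivist* > *a dean*.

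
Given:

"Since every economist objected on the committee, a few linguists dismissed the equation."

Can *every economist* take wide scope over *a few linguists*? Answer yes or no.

The DP *every economist* is contained in the adjunct clause *since every economist objected on the committee*.
Adjuncts are opaque for quantifier raising; a quantifier in an adjunct stays inside it.
So *every economist* cannot raise to a position above *a few linguists*.

No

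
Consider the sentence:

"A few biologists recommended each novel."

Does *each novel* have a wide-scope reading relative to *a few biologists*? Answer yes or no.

*each novel* is the matrix object and *a few biologists* the matrix subject; the two are clausemates.
Since no island is crossed, the inverse ordering is licensed alongside surface scope.

Yes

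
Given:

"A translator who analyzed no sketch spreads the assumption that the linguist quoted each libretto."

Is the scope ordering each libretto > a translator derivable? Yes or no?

The target quantifier *each libretto* is part of the complex NP *the assumption that the linguist quoted each libretto*.
The complex NP is opaque for QR — the quantifier is frozen inside the noun's complement.
So the wide-scope reading for *each libretto* is blocked.

No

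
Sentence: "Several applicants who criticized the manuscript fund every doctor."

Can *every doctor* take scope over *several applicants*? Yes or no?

*every doctor* sits in the matrix clause, not in the relative clause on *several applicants*.
QR within a single clause is free, so the lower quantifier may take scope over the higher one.

Yes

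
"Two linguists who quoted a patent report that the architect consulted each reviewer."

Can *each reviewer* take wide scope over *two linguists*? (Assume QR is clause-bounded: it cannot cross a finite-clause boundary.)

No

The target quantifier *each reviewer* is part of the finite complement clause *that the architect consulted each reviewer*.
Under clause-bounded QR, a quantifier in an embedded finite clause cannot raise into the matrix clause.
*each reviewer* is confined to the island and cannot take scope over *two linguists*.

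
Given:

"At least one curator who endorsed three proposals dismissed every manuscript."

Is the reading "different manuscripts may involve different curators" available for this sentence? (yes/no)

This is the *every manuscript* > *at least one curator* reading.
The RC *who endorsed three proposals* is an island, but *every manuscript* is not inside it — it is the matrix object, a clausemate of *at least one curator*.
QR within a single clause is free, so the lower quantifier may take scope over the higher one.
So *every manuscript* > *at least one curator* is among the available readings.

Yes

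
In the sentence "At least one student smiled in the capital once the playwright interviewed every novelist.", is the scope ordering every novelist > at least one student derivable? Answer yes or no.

No

*every novelist* occurs within the adjunct clause *once the playwright interviewed every novelist*.
Adjuncts are opaque for quantifier raising; a quantifier in an adjunct stays inside it.
*every novelist* is confined to the island and cannot take scope over *at least one student*.
(Only the surface reading survives: one fixed student with respect to all the relevant novelists.)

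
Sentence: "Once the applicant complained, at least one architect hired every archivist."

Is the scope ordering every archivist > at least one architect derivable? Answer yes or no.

The adjunct clause does not contain *every archivist*, which is the matrix object.
QR within a single clause is free, so the lower quantifier may take scope over the higher one.

Yes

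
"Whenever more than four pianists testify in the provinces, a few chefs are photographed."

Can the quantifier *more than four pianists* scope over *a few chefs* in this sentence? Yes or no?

*more than four pianists* occurs within the adjunct clause *whenever more than four pianists testify in the provinces*.
Scope out of an adjunct clause is unavailable: QR respects the adjunct-island constraint.
The ordering *more than four pianists* > *a few chefs* is therefore underivable.

No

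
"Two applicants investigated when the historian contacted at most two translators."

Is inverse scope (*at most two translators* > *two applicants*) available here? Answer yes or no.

No

The DP *at most two translators* is contained in the embedded question *when the historian contacted at most two translators*.
The wh-island constraint blocks QR out of an embedded interrogative.
So *at most two translators* cannot raise to a position above *two applicants*.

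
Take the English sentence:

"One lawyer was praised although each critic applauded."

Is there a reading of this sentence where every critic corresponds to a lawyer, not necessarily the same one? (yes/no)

The paraphrase describes the scope ordering *each critic* > *one lawyer*.
*each critic* occurs within the adjunct clause *although each critic applauded*.
The adjunct-island constraint bars QR out of an adverbial clause.
Hence only narrow scope for *each critic* (under *one lawyer*) survives.
(Only the surface reading survives: one fixed lawyer with respect to all the relevant critics.)

No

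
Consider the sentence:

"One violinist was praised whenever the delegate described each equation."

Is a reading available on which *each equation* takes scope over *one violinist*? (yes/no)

No

Structurally, *each equation* is inside the adjunct clause *whenever the delegate described each equation*.
Scope out of an adjunct clause is unavailable: QR respects the adjunct-island constraint.
The inverse ordering *each equation* > *one violinist* is therefore underivable.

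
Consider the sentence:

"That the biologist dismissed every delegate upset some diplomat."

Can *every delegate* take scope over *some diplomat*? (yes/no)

No

*every delegate* occurs within the sentential subject *that the biologist dismissed every delegate*.
Clausal subjects are scope islands; QR from inside the subject into the matrix is barred.
The ordering *every delegate* > *some diplomat* is therefore underivable.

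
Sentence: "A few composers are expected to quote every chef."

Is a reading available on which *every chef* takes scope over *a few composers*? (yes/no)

*every chef* is the object of the infinitival complement of a raising predicate; raising infinitives are transparent for QR, so the two DPs are in effect clausemates.
QR within a single clause is free, so the lower quantifier may take scope over the higher one.
Both orderings are possible: *a few composers* > *every chef* and *every chef* > *a few composers*.

Yes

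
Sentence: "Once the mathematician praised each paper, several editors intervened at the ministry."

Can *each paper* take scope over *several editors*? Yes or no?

*each paper* is embedded in the adjunct clause *once the mathematician praised each paper*.
Since the clause is an adjunct (not a complement), the Adjunct Condition blocks QR across its edge.
So the wide-scope reading for *each paper* is blocked.

No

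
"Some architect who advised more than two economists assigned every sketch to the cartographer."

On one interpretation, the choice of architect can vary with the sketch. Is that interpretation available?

The paraphrase describes the scope ordering *every sketch* > *some architect*.
Although the sentence contains a relative clause (*who advised more than two economists*), *every sketch* is outside it, in the matrix VP.
Ordinary QR to a clause-peripheral position gives the wide-scope LF for the lower DP.

Yes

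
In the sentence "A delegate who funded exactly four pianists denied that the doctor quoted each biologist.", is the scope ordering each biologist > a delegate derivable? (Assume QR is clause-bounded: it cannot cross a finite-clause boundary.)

The DP *each biologist* is contained in the finite complement clause *that the doctor quoted each biologist*.
With QR restricted to its own tensed clause, the embedded quantifier cannot reach a matrix scope position.
*each biologist* is confined to the island and cannot take scope over *a delegate*.

No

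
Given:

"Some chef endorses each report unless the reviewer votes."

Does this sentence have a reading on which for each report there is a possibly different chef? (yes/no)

Yes

This is the *each report* > *some chef* reading.
Neither queried DP is inside the adjunct, so the adjunct-island constraint does not apply.
With no island boundary between them, the object can take inverse scope over the subject via ordinary QR within the clause.
The sentence is scopally ambiguous between *some chef* > *each report* and *each report* > *some chef*.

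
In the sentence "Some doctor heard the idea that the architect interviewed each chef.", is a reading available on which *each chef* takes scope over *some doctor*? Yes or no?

No

Structurally, *each chef* is inside the complex NP *the idea that the architect interviewed each chef*.
Noun-complement clauses are scope islands (the Complex NP Constraint): a quantifier inside one cannot scope into the matrix.
Hence only narrow scope for *each chef* (under *some doctor*) survives.
(Only the surface reading survives: one fixed doctor with respect to all the relevant chefs.)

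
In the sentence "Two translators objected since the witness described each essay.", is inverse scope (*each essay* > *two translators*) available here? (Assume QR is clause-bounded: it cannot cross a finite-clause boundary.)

No

The DP *each essay* is contained in the adjunct clause *since the witness described each essay*.
Adverbial clauses are not L-marked, so they are barriers for QR — the quantifier cannot escape the adjunct.
So *each essay* cannot raise high enough to outscope *two translators*; only the surface ordering *two translators* > *each essay* is available.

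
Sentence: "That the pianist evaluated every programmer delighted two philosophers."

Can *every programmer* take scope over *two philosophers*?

No

The target quantifier *every programmer* is part of the sentential subject *that the pianist evaluated every programmer*.
Sentential subjects are islands: a quantifier inside the subject clause cannot raise over the matrix predicate.
The ordering *every programmer* > *two philosophers* is therefore underivable.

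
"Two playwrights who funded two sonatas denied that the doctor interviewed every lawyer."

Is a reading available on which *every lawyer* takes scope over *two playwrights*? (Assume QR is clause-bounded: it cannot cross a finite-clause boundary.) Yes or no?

No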